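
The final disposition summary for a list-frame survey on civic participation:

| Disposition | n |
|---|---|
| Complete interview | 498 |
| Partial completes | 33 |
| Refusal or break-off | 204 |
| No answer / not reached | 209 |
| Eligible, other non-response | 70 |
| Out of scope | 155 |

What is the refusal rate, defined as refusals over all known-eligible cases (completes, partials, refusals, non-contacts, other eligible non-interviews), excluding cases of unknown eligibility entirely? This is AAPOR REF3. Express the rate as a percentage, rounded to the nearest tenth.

20.1%

Top: 204
Denominator: 498 + 33 + 204 + 209 + 70 = 1014
REF3 = 204 / 1014 = 0.2012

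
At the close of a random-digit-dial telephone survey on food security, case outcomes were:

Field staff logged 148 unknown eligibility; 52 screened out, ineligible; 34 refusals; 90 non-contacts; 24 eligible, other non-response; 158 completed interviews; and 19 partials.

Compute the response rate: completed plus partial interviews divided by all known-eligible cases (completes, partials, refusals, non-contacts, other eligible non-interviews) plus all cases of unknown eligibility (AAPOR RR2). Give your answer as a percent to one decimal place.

37.4%

Top → 158 + 19 = 177
Base → 158 + 19 + 34 + 90 + 24 + 148 = 473
RR2 = 177 / 473 = 0.3742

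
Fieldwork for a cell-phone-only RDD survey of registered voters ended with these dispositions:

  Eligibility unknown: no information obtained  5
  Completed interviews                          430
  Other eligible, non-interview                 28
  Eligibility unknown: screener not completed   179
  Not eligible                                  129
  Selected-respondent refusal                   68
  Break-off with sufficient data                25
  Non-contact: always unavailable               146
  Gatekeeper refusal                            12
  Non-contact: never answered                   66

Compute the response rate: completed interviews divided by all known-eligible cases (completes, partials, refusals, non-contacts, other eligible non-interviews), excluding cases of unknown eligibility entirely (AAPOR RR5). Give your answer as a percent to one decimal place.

55.5%

Refused = 12 + 68 = 80
No contact after all attempts = 66 + 146 = 212
Unknown if eligible = 179 + 5 = 184
Top = 430
Base = 430 + 25 + 80 + 212 + 28 = 775
RR5 = 430 / 775 = 0.5548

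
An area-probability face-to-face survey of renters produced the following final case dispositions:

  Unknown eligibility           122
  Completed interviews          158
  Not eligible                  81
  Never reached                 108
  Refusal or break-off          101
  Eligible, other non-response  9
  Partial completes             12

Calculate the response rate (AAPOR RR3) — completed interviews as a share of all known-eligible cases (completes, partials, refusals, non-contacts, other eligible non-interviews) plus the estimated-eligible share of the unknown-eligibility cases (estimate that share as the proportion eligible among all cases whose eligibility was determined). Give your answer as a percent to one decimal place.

Numerator = 158
Known eligible = 158 + 12 + 101 + 108 + 9 = 388
e = 388 / (388 + 81) = 388 / 469 = 0.8273
Eligible share of unknowns = 0.8273 × 122 = 100.93
Denom = 388 + 100.93 = 488.93
RR3 = 158 / 488.93 = 0.3232

32.3%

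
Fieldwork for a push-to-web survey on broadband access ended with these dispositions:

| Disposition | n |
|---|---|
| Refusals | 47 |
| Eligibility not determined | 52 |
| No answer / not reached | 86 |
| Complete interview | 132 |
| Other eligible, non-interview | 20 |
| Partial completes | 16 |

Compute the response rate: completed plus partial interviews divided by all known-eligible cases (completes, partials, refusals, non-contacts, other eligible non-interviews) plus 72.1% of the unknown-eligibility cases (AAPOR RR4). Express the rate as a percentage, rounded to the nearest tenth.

Numerator = 132 + 16 = 148
Known eligible = 132 + 16 + 47 + 86 + 20 = 301
Estimated eligible among unknowns = 0.7210 × 52 = 37.49
Denominator = 301 + 37.49 = 338.49
RR4 = 148 / 338.49 = 0.4372

43.7%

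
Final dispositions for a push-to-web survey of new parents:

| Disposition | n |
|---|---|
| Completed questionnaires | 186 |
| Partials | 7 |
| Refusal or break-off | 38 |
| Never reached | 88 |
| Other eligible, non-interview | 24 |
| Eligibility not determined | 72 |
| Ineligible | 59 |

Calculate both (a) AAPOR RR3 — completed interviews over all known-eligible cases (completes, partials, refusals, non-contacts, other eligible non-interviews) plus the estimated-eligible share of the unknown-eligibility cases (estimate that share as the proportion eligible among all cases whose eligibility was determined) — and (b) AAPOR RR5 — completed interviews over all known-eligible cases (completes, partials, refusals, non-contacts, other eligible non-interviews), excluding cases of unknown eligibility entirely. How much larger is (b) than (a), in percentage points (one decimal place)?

8.2

Num: 186
Eligible (known): 186 + 7 + 38 + 88 + 24 = 343
e = 343 / (343 + 59) = 343 / 402 = 0.8532
e × U: 0.8532 × 72 = 61.43
Denom: 343 + 61.43 = 404.43
RR3 = 186 / 404.43 = 0.4599
Denom: 186 + 7 + 38 + 88 + 24 = 343
RR5 = 186 / 343 = 0.5423
Difference = 54.23 − 45.99 = 8.24 percentage points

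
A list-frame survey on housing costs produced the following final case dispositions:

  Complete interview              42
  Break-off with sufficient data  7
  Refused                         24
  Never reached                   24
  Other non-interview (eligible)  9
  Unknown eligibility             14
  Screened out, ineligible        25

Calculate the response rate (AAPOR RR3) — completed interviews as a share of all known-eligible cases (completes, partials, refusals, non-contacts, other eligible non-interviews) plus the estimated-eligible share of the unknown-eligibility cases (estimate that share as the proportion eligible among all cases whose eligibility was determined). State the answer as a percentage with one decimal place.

Top = 42
Eligible (known) = 42 + 7 + 24 + 24 + 9 = 106
e = 106 / (106 + 25) = 106 / 131 = 0.8092
Estimated eligible among unknowns = 0.8092 × 14 = 11.33
Denominator = 106 + 11.33 = 117.33
RR3 = 42 / 117.33 = 0.3580

35.8%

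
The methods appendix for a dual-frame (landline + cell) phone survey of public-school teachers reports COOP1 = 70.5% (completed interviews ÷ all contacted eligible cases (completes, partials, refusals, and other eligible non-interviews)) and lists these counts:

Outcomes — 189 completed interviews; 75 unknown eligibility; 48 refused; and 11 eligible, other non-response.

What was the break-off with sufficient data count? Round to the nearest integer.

COOP1 = 189 / D = 0.705
D = 189 / 0.705 = 268.1
Remaining denominator categories sum to 248
break-off with sufficient data = 268.1 − 248 ≈ 20

20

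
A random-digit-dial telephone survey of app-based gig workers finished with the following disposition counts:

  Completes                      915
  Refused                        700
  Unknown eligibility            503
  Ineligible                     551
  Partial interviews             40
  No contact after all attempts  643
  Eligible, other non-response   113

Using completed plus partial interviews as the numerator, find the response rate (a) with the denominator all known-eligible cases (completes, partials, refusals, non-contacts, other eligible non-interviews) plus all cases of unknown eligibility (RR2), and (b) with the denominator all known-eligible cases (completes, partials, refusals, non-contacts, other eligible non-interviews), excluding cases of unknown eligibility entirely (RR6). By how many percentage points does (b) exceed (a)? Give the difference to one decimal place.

6.8

Numerator: 915 + 40 = 955
Base: 915 + 40 + 700 + 643 + 113 + 503 = 2914
RR2 = 955 / 2914 = 0.3277
Base: 915 + 40 + 700 + 643 + 113 = 2411
RR6 = 955 / 2411 = 0.3961
Difference = 39.61 − 32.77 = 6.84 percentage points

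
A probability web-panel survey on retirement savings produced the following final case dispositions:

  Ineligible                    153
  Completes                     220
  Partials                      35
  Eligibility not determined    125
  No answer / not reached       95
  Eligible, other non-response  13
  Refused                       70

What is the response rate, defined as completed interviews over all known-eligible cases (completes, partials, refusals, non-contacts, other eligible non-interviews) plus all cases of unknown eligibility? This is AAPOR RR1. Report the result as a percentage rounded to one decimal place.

39.4%

Top = 220
Base = 220 + 35 + 70 + 95 + 13 + 125 = 558
RR1 = 220 / 558 = 0.3943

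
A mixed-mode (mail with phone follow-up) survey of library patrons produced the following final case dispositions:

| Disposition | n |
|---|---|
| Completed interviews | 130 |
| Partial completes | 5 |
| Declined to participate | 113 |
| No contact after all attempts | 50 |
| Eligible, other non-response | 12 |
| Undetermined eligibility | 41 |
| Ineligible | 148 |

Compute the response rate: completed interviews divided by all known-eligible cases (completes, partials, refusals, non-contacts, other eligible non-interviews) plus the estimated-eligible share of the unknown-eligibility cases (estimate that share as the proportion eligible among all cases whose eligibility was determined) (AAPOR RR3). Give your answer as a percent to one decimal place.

38.5%

Top = 130
Known eligible = 130 + 5 + 113 + 50 + 12 = 310
e = 310 / (310 + 148) = 310 / 458 = 0.6769
Eligible share of unknowns = 0.6769 × 41 = 27.75
Base = 310 + 27.75 = 337.75
RR3 = 130 / 337.75 = 0.3849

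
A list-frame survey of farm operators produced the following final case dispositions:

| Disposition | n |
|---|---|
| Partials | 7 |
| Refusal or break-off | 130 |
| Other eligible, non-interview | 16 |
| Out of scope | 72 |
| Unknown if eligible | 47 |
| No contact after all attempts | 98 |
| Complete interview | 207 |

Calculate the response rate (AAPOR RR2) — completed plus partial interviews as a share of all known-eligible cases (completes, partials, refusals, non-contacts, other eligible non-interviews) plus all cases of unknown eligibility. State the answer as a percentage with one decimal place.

42.4%

Num = 207 + 7 = 214
Denominator = 207 + 7 + 130 + 98 + 16 + 47 = 505
RR2 = 214 / 505 = 0.4238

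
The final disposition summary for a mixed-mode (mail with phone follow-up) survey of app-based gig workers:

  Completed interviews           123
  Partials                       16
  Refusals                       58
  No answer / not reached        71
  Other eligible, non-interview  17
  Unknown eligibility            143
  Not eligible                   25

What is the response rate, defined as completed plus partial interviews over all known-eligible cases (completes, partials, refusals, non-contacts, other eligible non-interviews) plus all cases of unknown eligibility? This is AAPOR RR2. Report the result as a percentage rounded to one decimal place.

Top → 123 + 16 = 139
Denominator → 123 + 16 + 58 + 71 + 17 + 143 = 428
RR2 = 139 / 428 = 0.3248

32.5%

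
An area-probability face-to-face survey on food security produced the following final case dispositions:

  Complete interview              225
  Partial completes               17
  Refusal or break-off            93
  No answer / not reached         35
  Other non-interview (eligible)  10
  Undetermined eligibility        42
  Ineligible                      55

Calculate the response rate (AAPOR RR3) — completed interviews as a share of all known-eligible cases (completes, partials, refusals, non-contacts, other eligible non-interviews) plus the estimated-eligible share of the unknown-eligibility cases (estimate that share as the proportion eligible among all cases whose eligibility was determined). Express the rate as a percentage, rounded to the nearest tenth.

Numerator: 225
Known eligible: 225 + 17 + 93 + 35 + 10 = 380
e = 380 / (380 + 55) = 380 / 435 = 0.8736
e × U: 0.8736 × 42 = 36.69
Denom: 380 + 36.69 = 416.69
RR3 = 225 / 416.69 = 0.5400

54.0%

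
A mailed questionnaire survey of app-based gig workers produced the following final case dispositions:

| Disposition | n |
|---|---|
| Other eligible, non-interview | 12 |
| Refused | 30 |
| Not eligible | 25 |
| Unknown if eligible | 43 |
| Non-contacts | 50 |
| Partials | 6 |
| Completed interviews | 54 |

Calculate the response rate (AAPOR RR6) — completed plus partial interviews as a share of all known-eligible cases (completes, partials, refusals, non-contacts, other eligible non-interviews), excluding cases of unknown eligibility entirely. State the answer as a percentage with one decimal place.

39.5%

Top: 54 + 6 = 60
Denominator: 54 + 6 + 30 + 50 + 12 = 152
RR6 = 60 / 152 = 0.3947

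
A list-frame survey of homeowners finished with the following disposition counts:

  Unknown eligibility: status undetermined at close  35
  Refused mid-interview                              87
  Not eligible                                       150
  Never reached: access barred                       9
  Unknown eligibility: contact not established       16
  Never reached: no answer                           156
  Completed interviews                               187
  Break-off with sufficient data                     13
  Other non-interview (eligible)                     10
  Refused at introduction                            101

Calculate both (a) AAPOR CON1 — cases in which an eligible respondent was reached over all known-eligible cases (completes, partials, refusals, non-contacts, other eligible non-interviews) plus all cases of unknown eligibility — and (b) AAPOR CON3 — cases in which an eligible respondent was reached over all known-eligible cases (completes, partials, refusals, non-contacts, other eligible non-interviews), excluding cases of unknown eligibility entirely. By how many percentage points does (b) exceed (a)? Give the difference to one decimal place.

Refused = 101 + 87 = 188
No answer / not reached = 156 + 9 = 165
Unknown if eligible = 16 + 35 = 51
Top: 187 + 13 + 188 + 10 = 398
Denom: 187 + 13 + 188 + 165 + 10 + 51 = 614
CON1 = 398 / 614 = 0.6482
Denom: 187 + 13 + 188 + 165 + 10 = 563
CON3 = 398 / 563 = 0.7069
Difference = 70.69 − 64.82 = 5.87 percentage points

5.9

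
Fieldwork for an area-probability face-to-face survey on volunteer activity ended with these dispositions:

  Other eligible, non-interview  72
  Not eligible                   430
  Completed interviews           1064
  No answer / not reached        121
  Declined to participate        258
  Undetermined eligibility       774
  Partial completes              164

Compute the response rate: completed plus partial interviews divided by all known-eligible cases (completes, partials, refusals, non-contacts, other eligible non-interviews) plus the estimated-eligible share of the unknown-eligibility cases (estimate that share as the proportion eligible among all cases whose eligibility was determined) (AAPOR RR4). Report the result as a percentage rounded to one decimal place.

Numerator: 1064 + 164 = 1228
Known eligible: 1064 + 164 + 258 + 121 + 72 = 1679
e = 1679 / (1679 + 430) = 1679 / 2109 = 0.7961
Estimated eligible among unknowns: 0.7961 × 774 = 616.18
Denominator: 1679 + 616.18 = 2295.18
RR4 = 1228 / 2295.18 = 0.5350

53.5%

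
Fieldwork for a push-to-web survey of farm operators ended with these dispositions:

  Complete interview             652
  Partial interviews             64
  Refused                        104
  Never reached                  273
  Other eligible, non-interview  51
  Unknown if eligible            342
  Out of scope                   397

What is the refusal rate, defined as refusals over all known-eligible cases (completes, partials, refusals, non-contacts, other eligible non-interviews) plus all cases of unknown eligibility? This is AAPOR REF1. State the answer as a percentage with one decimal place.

Numerator: 104
Base: 652 + 64 + 104 + 273 + 51 + 342 = 1486
REF1 = 104 / 1486 = 0.0700

7.0%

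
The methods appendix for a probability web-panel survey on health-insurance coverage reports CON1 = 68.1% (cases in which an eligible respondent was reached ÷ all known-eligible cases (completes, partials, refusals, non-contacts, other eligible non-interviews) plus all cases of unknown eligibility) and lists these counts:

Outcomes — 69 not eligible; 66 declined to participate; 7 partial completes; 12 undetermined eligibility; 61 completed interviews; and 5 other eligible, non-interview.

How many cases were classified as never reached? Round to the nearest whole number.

53

Top = 61 + 7 + 66 + 5 = 139
CON1 = 139 / D = 0.681
D = 139 / 0.681 = 204.1
Remaining denominator categories sum to 151
never reached = 204.1 − 151 ≈ 53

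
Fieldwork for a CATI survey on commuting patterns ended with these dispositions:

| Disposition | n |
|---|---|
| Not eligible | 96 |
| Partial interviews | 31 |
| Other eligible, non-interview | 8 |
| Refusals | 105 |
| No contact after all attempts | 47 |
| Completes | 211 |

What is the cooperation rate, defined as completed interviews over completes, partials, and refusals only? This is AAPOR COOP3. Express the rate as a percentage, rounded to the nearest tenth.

Numerator = 211
Base = 211 + 31 + 105 = 347
COOP3 = 211 / 347 = 0.6081

60.8%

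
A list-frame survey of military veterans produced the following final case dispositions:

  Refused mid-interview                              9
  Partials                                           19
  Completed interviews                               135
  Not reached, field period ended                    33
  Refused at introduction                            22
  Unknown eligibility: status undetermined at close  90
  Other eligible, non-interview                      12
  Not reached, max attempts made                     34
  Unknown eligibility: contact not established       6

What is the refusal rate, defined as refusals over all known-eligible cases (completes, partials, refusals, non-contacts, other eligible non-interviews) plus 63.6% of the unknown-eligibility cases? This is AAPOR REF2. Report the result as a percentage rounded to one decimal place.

9.5%

Refusal or break-off = 22 + 9 = 31
Never reached = 33 + 34 = 67
Unknown eligibility = 6 + 90 = 96
Top: 31
Known eligible: 135 + 19 + 31 + 67 + 12 = 264
Eligible share of unknowns: 0.6360 × 96 = 61.06
Base: 264 + 61.06 = 325.06
REF2 = 31 / 325.06 = 0.0954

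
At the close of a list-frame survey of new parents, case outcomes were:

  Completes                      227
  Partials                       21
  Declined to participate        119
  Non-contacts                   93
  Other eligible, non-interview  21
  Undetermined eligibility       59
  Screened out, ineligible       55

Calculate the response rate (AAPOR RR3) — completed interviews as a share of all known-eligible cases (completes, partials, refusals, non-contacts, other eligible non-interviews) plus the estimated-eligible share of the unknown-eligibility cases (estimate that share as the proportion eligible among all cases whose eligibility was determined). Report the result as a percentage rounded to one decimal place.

42.5%

Numerator = 227
Known eligible = 227 + 21 + 119 + 93 + 21 = 481
e = 481 / (481 + 55) = 481 / 536 = 0.8974
e × U = 0.8974 × 59 = 52.95
Denominator = 481 + 52.95 = 533.95
RR3 = 227 / 533.95 = 0.4251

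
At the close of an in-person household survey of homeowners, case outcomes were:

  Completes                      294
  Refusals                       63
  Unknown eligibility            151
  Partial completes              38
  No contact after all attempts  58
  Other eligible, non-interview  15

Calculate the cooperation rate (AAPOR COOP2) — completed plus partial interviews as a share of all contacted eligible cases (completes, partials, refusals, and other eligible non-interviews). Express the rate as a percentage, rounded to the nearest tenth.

81.0%

Top → 294 + 38 = 332
Denom → 294 + 38 + 63 + 15 = 410
COOP2 = 332 / 410 = 0.8098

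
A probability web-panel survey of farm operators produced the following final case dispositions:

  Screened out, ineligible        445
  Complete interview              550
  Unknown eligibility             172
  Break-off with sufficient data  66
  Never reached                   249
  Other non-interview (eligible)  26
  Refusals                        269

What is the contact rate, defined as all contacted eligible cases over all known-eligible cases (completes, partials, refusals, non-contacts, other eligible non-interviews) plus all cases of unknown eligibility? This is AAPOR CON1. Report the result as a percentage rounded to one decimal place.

Numerator = 550 + 66 + 269 + 26 = 911
Denom = 550 + 66 + 269 + 249 + 26 + 172 = 1332
CON1 = 911 / 1332 = 0.6839

68.4%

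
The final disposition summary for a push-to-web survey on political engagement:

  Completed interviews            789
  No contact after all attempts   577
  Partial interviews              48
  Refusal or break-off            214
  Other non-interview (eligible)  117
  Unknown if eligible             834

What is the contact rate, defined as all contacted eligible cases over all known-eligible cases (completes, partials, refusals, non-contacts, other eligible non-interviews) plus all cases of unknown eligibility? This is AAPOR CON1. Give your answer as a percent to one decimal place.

Num → 789 + 48 + 214 + 117 = 1168
Denominator → 789 + 48 + 214 + 577 + 117 + 834 = 2579
CON1 = 1168 / 2579 = 0.4529

45.3%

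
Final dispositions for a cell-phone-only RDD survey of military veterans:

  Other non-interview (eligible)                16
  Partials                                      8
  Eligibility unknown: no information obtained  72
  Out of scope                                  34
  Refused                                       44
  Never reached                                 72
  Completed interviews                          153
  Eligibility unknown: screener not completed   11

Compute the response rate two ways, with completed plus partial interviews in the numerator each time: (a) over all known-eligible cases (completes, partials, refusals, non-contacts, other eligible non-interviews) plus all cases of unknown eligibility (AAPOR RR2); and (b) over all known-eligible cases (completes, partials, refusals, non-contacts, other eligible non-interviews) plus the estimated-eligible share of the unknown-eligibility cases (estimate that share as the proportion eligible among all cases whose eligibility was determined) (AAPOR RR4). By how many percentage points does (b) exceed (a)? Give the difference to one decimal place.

Unknown if eligible = 11 + 72 = 83
Numerator → 153 + 8 = 161
Denom → 153 + 8 + 44 + 72 + 16 + 83 = 376
RR2 = 161 / 376 = 0.4282
Determined eligible → 153 + 8 + 44 + 72 + 16 = 293
e = 293 / (293 + 34) = 293 / 327 = 0.8960
Estimated eligible among unknowns → 0.8960 × 83 = 74.37
Denom → 293 + 74.37 = 367.37
RR4 = 161 / 367.37 = 0.4383
Difference = 43.83 − 42.82 = 1.01 percentage points

1.0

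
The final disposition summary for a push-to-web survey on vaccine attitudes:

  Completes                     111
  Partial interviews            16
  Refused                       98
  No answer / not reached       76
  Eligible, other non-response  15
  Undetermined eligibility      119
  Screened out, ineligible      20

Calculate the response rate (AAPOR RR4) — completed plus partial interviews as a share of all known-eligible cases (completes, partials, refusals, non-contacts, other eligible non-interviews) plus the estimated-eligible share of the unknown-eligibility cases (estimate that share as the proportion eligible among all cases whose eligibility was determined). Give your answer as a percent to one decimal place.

29.7%

Num: 111 + 16 = 127
Known eligible: 111 + 16 + 98 + 76 + 15 = 316
e = 316 / (316 + 20) = 316 / 336 = 0.9405
Estimated eligible among unknowns: 0.9405 × 119 = 111.92
Denom: 316 + 111.92 = 427.92
RR4 = 127 / 427.92 = 0.2968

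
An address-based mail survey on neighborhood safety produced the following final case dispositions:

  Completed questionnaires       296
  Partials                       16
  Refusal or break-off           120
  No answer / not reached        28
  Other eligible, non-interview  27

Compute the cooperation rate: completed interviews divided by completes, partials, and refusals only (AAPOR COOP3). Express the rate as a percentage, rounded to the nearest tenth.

Num: 296
Denom: 296 + 16 + 120 = 432
COOP3 = 296 / 432 = 0.6852

68.5%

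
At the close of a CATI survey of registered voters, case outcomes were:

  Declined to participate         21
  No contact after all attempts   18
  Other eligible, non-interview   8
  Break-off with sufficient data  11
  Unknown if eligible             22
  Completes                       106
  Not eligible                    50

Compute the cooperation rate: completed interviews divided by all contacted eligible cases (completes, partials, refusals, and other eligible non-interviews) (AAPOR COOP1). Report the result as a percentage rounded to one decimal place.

Num → 106
Base → 106 + 11 + 21 + 8 = 146
COOP1 = 106 / 146 = 0.7260

72.6%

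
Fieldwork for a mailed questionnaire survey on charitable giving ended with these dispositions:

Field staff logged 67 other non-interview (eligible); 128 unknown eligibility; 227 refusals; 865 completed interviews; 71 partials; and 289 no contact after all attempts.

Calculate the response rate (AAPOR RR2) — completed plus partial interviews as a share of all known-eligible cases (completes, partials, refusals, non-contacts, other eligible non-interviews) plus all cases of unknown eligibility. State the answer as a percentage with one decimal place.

Num → 865 + 71 = 936
Denom → 865 + 71 + 227 + 289 + 67 + 128 = 1647
RR2 = 936 / 1647 = 0.5683

56.8%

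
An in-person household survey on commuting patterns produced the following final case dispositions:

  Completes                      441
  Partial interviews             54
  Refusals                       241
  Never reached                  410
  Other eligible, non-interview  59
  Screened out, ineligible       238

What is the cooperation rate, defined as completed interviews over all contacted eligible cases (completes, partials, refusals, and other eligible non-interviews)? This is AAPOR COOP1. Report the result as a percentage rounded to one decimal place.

Top = 441
Denom = 441 + 54 + 241 + 59 = 795
COOP1 = 441 / 795 = 0.5547

55.5%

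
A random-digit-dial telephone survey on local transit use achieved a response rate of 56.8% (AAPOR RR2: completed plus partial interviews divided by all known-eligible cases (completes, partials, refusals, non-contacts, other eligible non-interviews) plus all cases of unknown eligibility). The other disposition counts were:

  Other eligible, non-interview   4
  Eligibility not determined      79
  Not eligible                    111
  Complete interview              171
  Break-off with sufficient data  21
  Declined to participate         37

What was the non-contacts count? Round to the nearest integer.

Numerator → 171 + 21 = 192
RR2 = 192 / D = 0.568
D = 192 / 0.568 = 338.0
Remaining denominator categories sum to 312
non-contacts = 338.0 − 312 ≈ 26

26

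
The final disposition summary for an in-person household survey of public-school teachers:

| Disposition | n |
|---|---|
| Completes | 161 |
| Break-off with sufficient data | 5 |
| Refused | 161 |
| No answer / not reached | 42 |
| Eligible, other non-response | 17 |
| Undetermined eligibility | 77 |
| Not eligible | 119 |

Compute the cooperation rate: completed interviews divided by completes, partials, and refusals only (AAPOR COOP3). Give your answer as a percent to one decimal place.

Top: 161
Denominator: 161 + 5 + 161 = 327
COOP3 = 161 / 327 = 0.4924

49.2%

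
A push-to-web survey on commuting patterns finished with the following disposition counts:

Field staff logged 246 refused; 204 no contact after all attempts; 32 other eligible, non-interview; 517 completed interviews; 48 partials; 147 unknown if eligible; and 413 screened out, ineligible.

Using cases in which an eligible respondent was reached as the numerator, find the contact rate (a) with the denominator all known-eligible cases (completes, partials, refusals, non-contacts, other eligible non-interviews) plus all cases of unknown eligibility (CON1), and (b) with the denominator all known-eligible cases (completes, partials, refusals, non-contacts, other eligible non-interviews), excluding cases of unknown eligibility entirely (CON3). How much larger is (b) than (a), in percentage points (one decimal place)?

Numerator: 517 + 48 + 246 + 32 = 843
Base: 517 + 48 + 246 + 204 + 32 + 147 = 1194
CON1 = 843 / 1194 = 0.7060
Base: 517 + 48 + 246 + 204 + 32 = 1047
CON3 = 843 / 1047 = 0.8052
Difference = 80.52 − 70.60 = 9.92 percentage points

9.9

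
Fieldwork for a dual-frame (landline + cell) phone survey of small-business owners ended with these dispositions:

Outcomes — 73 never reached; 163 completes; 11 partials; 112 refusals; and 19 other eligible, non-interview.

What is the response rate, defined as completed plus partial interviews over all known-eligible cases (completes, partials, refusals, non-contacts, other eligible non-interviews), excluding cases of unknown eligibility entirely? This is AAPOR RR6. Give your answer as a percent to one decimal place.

46.0%

Numerator = 163 + 11 = 174
Denom = 163 + 11 + 112 + 73 + 19 = 378
RR6 = 174 / 378 = 0.4603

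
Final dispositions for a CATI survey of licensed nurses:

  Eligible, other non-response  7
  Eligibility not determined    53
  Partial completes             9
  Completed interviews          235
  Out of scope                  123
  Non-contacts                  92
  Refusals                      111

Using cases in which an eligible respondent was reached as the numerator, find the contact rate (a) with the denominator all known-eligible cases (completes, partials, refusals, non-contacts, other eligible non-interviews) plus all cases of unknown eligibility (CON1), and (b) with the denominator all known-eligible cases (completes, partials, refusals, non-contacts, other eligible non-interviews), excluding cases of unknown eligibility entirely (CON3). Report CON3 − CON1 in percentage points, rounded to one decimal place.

8.3

Numerator → 235 + 9 + 111 + 7 = 362
Denominator → 235 + 9 + 111 + 92 + 7 + 53 = 507
CON1 = 362 / 507 = 0.7140
Denominator → 235 + 9 + 111 + 92 + 7 = 454
CON3 = 362 / 454 = 0.7974
Difference = 79.74 − 71.40 = 8.34 percentage points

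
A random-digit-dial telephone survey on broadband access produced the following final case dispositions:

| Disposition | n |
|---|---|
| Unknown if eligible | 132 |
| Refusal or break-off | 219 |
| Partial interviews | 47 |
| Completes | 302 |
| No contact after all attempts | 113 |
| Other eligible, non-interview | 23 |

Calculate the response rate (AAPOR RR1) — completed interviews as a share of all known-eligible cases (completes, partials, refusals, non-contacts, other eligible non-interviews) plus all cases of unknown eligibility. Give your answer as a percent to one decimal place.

36.1%

Top → 302
Denominator → 302 + 47 + 219 + 113 + 23 + 132 = 836
RR1 = 302 / 836 = 0.3612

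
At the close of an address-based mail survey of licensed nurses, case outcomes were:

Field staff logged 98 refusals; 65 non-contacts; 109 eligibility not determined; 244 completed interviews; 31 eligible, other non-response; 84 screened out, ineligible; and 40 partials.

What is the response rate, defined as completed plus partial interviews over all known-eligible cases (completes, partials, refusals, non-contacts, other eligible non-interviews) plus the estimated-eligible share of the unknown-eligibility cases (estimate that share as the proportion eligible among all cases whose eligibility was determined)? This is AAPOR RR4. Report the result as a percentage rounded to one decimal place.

49.8%

Num: 244 + 40 = 284
Eligible (known): 244 + 40 + 98 + 65 + 31 = 478
e = 478 / (478 + 84) = 478 / 562 = 0.8505
Eligible share of unknowns: 0.8505 × 109 = 92.70
Denominator: 478 + 92.70 = 570.70
RR4 = 284 / 570.70 = 0.4976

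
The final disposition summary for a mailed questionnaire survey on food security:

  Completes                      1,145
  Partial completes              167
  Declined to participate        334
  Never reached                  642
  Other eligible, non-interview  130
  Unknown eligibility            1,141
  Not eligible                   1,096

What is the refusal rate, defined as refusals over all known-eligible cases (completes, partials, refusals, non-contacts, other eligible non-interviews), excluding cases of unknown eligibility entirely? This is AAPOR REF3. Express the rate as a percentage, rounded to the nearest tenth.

13.8%

Top: 334
Denominator: 1145 + 167 + 334 + 642 + 130 = 2418
REF3 = 334 / 2418 = 0.1381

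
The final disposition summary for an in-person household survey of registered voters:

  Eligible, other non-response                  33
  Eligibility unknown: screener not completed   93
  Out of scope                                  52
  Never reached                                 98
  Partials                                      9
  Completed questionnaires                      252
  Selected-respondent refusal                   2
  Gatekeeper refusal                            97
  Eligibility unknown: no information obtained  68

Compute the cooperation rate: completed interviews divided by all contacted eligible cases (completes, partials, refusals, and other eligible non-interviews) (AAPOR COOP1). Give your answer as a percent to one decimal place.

Refused = 97 + 2 = 99
Eligibility not determined = 93 + 68 = 161
Top → 252
Denominator → 252 + 9 + 99 + 33 = 393
COOP1 = 252 / 393 = 0.6412

64.1%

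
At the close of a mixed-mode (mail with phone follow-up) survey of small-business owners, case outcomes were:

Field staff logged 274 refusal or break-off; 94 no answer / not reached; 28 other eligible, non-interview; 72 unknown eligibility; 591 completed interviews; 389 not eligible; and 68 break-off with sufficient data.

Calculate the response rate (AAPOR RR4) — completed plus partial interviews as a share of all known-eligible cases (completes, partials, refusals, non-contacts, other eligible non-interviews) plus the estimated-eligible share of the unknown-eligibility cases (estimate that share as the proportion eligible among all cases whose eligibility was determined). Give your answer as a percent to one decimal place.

Numerator: 591 + 68 = 659
Known eligible: 591 + 68 + 274 + 94 + 28 = 1055
e = 1055 / (1055 + 389) = 1055 / 1444 = 0.7306
e × U: 0.7306 × 72 = 52.60
Denom: 1055 + 52.60 = 1107.60
RR4 = 659 / 1107.60 = 0.5950

59.5%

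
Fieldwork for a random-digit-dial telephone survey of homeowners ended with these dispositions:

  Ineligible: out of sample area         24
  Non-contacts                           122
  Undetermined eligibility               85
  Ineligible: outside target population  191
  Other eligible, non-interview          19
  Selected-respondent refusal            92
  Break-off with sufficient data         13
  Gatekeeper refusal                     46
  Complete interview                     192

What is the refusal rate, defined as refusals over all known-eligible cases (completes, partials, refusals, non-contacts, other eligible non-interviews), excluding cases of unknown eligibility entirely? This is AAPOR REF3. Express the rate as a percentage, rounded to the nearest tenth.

28.5%

Refused = 46 + 92 = 138
Ineligible = 191 + 24 = 215
Top = 138
Base = 192 + 13 + 138 + 122 + 19 = 484
REF3 = 138 / 484 = 0.2851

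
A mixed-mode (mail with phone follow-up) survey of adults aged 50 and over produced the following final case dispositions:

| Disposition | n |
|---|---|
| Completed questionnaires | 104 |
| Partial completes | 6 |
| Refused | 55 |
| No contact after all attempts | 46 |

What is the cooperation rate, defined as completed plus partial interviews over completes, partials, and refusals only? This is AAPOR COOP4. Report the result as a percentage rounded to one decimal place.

66.7%

Numerator: 104 + 6 = 110
Base: 104 + 6 + 55 = 165
COOP4 = 110 / 165 = 0.6667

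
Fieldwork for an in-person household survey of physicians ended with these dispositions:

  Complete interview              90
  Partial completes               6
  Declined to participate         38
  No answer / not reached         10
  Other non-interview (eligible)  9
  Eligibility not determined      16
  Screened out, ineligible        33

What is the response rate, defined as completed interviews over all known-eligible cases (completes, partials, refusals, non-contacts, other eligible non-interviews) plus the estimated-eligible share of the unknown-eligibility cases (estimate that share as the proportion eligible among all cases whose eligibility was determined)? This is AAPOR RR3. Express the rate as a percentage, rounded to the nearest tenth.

Top → 90
Eligible (known) → 90 + 6 + 38 + 10 + 9 = 153
e = 153 / (153 + 33) = 153 / 186 = 0.8226
Eligible share of unknowns → 0.8226 × 16 = 13.16
Denom → 153 + 13.16 = 166.16
RR3 = 90 / 166.16 = 0.5416

54.2%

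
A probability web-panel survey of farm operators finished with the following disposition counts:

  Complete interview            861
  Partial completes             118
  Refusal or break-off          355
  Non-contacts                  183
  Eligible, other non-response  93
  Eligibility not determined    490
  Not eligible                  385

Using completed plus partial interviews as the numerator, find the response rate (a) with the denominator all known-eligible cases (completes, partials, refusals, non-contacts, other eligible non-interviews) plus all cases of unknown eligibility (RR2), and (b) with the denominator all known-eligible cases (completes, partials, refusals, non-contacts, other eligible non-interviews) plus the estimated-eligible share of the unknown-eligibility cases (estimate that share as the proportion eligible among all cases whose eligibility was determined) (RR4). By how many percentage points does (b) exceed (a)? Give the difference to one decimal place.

2.2

Num → 861 + 118 = 979
Denom → 861 + 118 + 355 + 183 + 93 + 490 = 2100
RR2 = 979 / 2100 = 0.4662
Eligible (known) → 861 + 118 + 355 + 183 + 93 = 1610
e = 1610 / (1610 + 385) = 1610 / 1995 = 0.8070
Eligible share of unknowns → 0.8070 × 490 = 395.43
Denom → 1610 + 395.43 = 2005.43
RR4 = 979 / 2005.43 = 0.4882
Difference = 48.82 − 46.62 = 2.20 percentage points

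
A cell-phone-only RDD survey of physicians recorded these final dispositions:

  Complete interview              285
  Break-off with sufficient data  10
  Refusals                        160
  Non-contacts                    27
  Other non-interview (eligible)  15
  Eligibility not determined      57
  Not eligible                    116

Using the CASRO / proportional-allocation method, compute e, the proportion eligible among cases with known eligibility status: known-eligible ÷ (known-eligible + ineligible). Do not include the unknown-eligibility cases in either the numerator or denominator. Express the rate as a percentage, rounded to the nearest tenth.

Known eligible → 285 + 10 + 160 + 27 + 15 = 497
e = 497 / (497 + 116) = 497 / 613 = 0.8108

81.1%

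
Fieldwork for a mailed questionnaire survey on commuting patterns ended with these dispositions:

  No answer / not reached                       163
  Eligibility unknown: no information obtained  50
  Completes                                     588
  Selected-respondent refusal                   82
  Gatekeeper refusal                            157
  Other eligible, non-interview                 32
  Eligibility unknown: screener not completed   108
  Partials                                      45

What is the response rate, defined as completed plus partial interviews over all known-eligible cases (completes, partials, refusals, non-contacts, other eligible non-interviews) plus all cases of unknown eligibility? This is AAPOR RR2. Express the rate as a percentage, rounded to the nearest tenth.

Refusal or break-off = 157 + 82 = 239
Undetermined eligibility = 108 + 50 = 158
Num = 588 + 45 = 633
Denominator = 588 + 45 + 239 + 163 + 32 + 158 = 1225
RR2 = 633 / 1225 = 0.5167

51.7%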